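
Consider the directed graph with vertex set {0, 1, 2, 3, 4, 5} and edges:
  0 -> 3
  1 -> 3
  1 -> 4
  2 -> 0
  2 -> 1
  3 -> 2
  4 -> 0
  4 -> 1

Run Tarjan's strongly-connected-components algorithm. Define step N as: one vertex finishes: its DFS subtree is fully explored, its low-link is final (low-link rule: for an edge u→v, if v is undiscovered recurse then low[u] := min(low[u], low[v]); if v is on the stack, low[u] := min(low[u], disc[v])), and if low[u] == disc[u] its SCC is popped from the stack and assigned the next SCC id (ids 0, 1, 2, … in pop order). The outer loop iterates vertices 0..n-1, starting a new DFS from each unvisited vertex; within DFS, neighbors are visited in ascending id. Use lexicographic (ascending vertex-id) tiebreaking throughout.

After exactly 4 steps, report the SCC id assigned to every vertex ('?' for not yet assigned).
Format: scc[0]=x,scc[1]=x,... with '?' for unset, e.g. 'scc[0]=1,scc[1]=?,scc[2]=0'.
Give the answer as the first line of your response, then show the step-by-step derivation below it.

scc[0]=?,scc[1]=?,scc[2]=?,scc[3]=?,scc[4]=?,scc[5]=?

step 1: low=(low[0]=0,low[1]=1,low[2]=0,low[3]=1,low[4]=0,low[5]=?); scc=(scc[0]=?,scc[1]=?,scc[2]=?,scc[3]=?,scc[4]=?,scc[5]=?)
step 2: low=(low[0]=0,low[1]=0,low[2]=0,low[3]=1,low[4]=0,low[5]=?); scc=(scc[0]=?,scc[1]=?,scc[2]=?,scc[3]=?,scc[4]=?,scc[5]=?)
step 3: low=(low[0]=0,low[1]=0,low[2]=0,low[3]=1,low[4]=0,low[5]=?); scc=(scc[0]=?,scc[1]=?,scc[2]=?,scc[3]=?,scc[4]=?,scc[5]=?)
step 4: low=(low[0]=0,low[1]=0,low[2]=0,low[3]=0,low[4]=0,low[5]=?); scc=(scc[0]=?,scc[1]=?,scc[2]=?,scc[3]=?,scc[4]=?,scc[5]=?)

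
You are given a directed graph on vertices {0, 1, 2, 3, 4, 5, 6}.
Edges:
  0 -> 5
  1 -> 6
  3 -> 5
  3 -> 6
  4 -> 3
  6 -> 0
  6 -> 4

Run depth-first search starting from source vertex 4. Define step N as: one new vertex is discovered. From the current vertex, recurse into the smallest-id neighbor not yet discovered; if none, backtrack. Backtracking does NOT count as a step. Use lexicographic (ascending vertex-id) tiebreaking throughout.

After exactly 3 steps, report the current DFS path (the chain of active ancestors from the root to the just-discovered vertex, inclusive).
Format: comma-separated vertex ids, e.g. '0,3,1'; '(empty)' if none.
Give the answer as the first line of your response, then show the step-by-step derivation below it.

4,3,5

step 1: discover 4; path=4; order=4
step 2: discover 3; path=4>3; order=4,3
step 3: discover 5; path=4>3>5; order=4,3,5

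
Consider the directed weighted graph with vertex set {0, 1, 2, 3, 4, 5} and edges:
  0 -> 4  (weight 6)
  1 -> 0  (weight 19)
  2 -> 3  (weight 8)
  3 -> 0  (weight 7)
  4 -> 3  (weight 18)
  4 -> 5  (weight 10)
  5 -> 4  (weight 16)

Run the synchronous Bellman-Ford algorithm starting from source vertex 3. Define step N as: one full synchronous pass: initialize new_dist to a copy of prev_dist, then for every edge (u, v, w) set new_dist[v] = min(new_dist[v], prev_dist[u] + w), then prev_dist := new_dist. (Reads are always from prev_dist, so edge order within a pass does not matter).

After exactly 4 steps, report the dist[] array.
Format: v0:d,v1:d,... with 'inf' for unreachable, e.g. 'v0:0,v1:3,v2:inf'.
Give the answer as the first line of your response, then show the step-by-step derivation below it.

v0:7,v1:inf,v2:inf,v3:0,v4:13,v5:23

step 1: dist = v0:7,v1:inf,v2:inf,v3:0,v4:inf,v5:inf
step 2: dist = v0:7,v1:inf,v2:inf,v3:0,v4:13,v5:inf
step 3: dist = v0:7,v1:inf,v2:inf,v3:0,v4:13,v5:23
step 4: dist = v0:7,v1:inf,v2:inf,v3:0,v4:13,v5:23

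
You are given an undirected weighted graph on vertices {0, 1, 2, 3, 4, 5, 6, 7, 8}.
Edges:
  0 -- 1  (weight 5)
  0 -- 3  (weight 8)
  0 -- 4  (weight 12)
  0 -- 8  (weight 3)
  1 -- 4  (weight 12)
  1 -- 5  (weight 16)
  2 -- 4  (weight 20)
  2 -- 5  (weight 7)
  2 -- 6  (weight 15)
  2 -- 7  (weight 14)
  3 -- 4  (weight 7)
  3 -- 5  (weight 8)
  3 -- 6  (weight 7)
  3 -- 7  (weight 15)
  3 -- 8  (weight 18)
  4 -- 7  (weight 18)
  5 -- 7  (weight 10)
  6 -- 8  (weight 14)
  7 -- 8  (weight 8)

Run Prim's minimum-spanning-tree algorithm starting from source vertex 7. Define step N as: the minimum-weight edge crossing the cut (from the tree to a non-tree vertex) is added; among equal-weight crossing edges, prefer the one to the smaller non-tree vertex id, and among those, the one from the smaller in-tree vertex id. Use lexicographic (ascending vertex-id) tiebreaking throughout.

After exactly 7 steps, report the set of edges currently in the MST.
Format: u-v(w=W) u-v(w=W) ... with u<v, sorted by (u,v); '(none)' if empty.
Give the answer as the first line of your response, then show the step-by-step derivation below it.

0-1(w=5) 0-3(w=8) 0-8(w=3) 3-4(w=7) 3-5(w=8) 3-6(w=7) 7-8(w=8)

step 1: add edge 7-8 (w=8); MST = {7-8(w=8)}
step 2: add edge 0-8 (w=3); MST = {0-8(w=3) 7-8(w=8)}
step 3: add edge 0-1 (w=5); MST = {0-1(w=5) 0-8(w=3) 7-8(w=8)}
step 4: add edge 0-3 (w=8); MST = {0-1(w=5) 0-3(w=8) 0-8(w=3) 7-8(w=8)}
step 5: add edge 3-4 (w=7); MST = {0-1(w=5) 0-3(w=8) 0-8(w=3) 3-4(w=7) 7-8(w=8)}
step 6: add edge 3-6 (w=7); MST = {0-1(w=5) 0-3(w=8) 0-8(w=3) 3-4(w=7) 3-6(w=7) 7-8(w=8)}
step 7: add edge 3-5 (w=8); MST = {0-1(w=5) 0-3(w=8) 0-8(w=3) 3-4(w=7) 3-5(w=8) 3-6(w=7) 7-8(w=8)}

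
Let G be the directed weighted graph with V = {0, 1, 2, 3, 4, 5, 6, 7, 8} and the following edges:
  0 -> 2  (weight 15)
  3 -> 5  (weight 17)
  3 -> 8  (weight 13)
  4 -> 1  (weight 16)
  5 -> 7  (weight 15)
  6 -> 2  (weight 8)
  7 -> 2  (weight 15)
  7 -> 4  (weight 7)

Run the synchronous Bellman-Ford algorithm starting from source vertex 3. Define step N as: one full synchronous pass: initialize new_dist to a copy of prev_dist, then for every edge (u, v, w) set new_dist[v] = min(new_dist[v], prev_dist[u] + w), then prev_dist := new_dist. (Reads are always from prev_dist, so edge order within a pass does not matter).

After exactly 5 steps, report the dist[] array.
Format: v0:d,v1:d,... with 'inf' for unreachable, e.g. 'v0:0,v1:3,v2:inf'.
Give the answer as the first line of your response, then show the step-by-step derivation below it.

v0:inf,v1:55,v2:47,v3:0,v4:39,v5:17,v6:inf,v7:32,v8:13

step 1: dist = v0:inf,v1:inf,v2:inf,v3:0,v4:inf,v5:17,v6:inf,v7:inf,v8:13
step 2: dist = v0:inf,v1:inf,v2:inf,v3:0,v4:inf,v5:17,v6:inf,v7:32,v8:13
step 3: dist = v0:inf,v1:inf,v2:47,v3:0,v4:39,v5:17,v6:inf,v7:32,v8:13
step 4: dist = v0:inf,v1:55,v2:47,v3:0,v4:39,v5:17,v6:inf,v7:32,v8:13
step 5: dist = v0:inf,v1:55,v2:47,v3:0,v4:39,v5:17,v6:inf,v7:32,v8:13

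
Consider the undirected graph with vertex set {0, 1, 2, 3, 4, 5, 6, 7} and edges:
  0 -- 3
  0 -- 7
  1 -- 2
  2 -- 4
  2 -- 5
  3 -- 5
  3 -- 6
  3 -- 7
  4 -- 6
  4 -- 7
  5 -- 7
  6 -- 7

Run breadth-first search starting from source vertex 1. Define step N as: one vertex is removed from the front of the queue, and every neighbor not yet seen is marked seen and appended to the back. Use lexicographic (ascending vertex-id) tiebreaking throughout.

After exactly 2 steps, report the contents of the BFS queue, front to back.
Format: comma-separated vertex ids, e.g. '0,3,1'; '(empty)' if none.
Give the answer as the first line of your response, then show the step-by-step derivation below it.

4,5

step 1: dequeue 1; queue=[2]; order=1
step 2: dequeue 2; queue=[4,5]; order=1,2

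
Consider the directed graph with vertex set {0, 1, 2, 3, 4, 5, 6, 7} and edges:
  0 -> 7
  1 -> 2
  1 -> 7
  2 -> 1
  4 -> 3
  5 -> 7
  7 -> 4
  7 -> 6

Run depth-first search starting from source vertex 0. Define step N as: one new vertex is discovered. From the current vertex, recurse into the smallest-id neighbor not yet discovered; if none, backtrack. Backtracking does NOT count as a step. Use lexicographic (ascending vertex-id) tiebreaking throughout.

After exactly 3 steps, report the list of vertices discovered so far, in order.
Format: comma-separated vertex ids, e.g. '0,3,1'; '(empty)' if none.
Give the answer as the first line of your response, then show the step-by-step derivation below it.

0,7,4

step 1: discover 0; path=0; order=0
step 2: discover 7; path=0>7; order=0,7
step 3: discover 4; path=0>7>4; order=0,7,4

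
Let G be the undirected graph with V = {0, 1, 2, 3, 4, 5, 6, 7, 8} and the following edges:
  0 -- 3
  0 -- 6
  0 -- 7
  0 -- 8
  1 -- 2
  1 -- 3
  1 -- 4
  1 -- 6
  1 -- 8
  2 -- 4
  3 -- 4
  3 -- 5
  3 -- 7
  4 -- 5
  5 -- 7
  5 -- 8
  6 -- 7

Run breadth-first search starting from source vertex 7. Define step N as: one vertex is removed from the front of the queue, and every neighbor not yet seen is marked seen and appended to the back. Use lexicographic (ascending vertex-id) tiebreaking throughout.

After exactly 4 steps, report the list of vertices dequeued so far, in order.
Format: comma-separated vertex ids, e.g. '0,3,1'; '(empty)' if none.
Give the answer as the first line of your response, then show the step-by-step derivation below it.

7,0,3,5

step 1: dequeue 7; queue=[0,3,5,6]; order=7
step 2: dequeue 0; queue=[3,5,6,8]; order=7,0
step 3: dequeue 3; queue=[5,6,8,1,4]; order=7,0,3
step 4: dequeue 5; queue=[6,8,1,4]; order=7,0,3,5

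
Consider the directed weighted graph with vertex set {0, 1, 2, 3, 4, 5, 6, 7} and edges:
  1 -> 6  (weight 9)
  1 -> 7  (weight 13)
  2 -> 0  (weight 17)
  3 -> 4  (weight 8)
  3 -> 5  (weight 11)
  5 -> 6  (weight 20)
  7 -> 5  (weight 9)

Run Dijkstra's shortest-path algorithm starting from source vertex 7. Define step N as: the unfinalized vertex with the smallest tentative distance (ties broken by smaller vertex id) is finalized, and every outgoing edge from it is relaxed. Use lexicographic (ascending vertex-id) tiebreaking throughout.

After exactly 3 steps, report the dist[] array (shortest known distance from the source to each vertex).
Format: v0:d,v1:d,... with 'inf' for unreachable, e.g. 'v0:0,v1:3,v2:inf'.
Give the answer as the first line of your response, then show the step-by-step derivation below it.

v0:inf,v1:inf,v2:inf,v3:inf,v4:inf,v5:9,v6:29,v7:0

step 1: dist = v0:inf,v1:inf,v2:inf,v3:inf,v4:inf,v5:9,v6:inf,v7:0
step 2: dist = v0:inf,v1:inf,v2:inf,v3:inf,v4:inf,v5:9,v6:29,v7:0
step 3: dist = v0:inf,v1:inf,v2:inf,v3:inf,v4:inf,v5:9,v6:29,v7:0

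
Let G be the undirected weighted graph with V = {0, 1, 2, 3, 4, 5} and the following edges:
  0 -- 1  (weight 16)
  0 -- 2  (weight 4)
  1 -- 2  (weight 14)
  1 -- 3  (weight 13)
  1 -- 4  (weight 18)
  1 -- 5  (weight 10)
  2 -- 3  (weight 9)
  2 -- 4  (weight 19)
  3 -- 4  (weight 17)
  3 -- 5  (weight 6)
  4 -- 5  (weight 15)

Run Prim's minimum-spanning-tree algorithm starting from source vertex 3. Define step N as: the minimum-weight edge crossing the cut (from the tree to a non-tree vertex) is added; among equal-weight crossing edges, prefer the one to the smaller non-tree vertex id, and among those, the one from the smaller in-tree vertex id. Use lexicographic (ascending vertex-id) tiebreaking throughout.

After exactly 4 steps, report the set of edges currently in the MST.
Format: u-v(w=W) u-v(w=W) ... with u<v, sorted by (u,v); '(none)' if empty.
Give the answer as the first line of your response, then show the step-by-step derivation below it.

0-2(w=4) 1-5(w=10) 2-3(w=9) 3-5(w=6)

step 1: add edge 3-5 (w=6); MST = {3-5(w=6)}
step 2: add edge 2-3 (w=9); MST = {2-3(w=9) 3-5(w=6)}
step 3: add edge 0-2 (w=4); MST = {0-2(w=4) 2-3(w=9) 3-5(w=6)}
step 4: add edge 1-5 (w=10); MST = {0-2(w=4) 1-5(w=10) 2-3(w=9) 3-5(w=6)}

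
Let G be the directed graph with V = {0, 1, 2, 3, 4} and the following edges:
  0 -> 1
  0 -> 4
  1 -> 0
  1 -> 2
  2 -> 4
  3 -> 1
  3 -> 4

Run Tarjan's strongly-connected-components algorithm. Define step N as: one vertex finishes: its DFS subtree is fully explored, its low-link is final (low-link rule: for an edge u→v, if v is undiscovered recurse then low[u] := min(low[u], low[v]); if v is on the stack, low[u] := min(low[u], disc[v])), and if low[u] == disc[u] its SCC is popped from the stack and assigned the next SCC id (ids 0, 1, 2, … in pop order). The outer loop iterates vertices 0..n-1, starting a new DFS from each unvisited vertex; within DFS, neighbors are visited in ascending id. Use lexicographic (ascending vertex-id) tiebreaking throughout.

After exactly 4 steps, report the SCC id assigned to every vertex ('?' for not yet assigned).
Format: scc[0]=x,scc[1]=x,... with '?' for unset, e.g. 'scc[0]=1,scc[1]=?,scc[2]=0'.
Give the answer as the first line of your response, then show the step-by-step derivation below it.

scc[0]=2,scc[1]=2,scc[2]=1,scc[3]=?,scc[4]=0

step 1: low=(low[0]=0,low[1]=0,low[2]=2,low[3]=?,low[4]=3); scc=(scc[0]=?,scc[1]=?,scc[2]=?,scc[3]=?,scc[4]=0)
step 2: low=(low[0]=0,low[1]=0,low[2]=2,low[3]=?,low[4]=3); scc=(scc[0]=?,scc[1]=?,scc[2]=1,scc[3]=?,scc[4]=0)
step 3: low=(low[0]=0,low[1]=0,low[2]=2,low[3]=?,low[4]=3); scc=(scc[0]=?,scc[1]=?,scc[2]=1,scc[3]=?,scc[4]=0)
step 4: low=(low[0]=0,low[1]=0,low[2]=2,low[3]=?,low[4]=3); scc=(scc[0]=2,scc[1]=2,scc[2]=1,scc[3]=?,scc[4]=0)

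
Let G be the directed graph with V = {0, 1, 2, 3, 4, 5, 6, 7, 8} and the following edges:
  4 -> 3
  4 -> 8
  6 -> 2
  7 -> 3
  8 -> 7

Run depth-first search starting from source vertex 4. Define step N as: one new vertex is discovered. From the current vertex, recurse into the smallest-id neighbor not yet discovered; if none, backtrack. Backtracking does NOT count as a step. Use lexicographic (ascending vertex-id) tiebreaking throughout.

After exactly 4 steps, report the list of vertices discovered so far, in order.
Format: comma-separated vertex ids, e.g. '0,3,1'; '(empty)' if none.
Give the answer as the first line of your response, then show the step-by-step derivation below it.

4,3,8,7

step 1: discover 4; path=4; order=4
step 2: discover 3; path=4>3; order=4,3
step 3: discover 8; path=4>8; order=4,3,8
step 4: discover 7; path=4>8>7; order=4,3,8,7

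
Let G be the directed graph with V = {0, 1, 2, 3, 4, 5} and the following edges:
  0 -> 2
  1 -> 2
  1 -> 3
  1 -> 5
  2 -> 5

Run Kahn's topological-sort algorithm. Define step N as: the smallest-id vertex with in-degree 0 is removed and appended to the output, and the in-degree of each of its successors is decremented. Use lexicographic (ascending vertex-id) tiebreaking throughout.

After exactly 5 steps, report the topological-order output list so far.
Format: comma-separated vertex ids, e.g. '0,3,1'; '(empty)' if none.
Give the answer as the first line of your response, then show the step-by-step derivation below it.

0,1,2,3,4

step 1: output 0; order=[0]; indeg=(0,0,1,1,0,2)
step 2: output 1; order=[0,1]; indeg=(0,0,0,0,0,1)
step 3: output 2; order=[0,1,2]; indeg=(0,0,0,0,0,0)
step 4: output 3; order=[0,1,2,3]; indeg=(0,0,0,0,0,0)
step 5: output 4; order=[0,1,2,3,4]; indeg=(0,0,0,0,0,0)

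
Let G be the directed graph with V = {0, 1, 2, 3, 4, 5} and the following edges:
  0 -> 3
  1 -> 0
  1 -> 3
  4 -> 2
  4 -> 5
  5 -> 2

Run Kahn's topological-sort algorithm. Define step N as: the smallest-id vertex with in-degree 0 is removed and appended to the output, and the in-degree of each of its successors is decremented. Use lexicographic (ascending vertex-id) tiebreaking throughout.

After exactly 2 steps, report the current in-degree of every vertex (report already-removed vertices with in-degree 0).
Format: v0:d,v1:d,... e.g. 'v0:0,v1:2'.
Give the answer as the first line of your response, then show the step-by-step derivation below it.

v0:0,v1:0,v2:2,v3:0,v4:0,v5:1

step 1: output 1; order=[1]; indeg=(0,0,2,1,0,1)
step 2: output 0; order=[1,0]; indeg=(0,0,2,0,0,1)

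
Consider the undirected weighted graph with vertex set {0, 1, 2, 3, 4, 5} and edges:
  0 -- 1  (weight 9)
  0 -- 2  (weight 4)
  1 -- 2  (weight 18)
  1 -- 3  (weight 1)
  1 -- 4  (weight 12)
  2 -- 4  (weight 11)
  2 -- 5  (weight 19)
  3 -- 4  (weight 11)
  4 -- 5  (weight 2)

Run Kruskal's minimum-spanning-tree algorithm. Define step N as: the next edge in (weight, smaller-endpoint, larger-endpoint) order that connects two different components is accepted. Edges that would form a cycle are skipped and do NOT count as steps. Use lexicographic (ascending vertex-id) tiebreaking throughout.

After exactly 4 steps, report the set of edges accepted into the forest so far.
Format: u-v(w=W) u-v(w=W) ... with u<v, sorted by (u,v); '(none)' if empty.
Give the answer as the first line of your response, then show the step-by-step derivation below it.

0-1(w=9) 0-2(w=4) 1-3(w=1) 4-5(w=2)

step 1: add edge 1-3 (w=1); MST = {1-3(w=1)}
step 2: add edge 4-5 (w=2); MST = {1-3(w=1) 4-5(w=2)}
step 3: add edge 0-2 (w=4); MST = {0-2(w=4) 1-3(w=1) 4-5(w=2)}
step 4: add edge 0-1 (w=9); MST = {0-1(w=9) 0-2(w=4) 1-3(w=1) 4-5(w=2)}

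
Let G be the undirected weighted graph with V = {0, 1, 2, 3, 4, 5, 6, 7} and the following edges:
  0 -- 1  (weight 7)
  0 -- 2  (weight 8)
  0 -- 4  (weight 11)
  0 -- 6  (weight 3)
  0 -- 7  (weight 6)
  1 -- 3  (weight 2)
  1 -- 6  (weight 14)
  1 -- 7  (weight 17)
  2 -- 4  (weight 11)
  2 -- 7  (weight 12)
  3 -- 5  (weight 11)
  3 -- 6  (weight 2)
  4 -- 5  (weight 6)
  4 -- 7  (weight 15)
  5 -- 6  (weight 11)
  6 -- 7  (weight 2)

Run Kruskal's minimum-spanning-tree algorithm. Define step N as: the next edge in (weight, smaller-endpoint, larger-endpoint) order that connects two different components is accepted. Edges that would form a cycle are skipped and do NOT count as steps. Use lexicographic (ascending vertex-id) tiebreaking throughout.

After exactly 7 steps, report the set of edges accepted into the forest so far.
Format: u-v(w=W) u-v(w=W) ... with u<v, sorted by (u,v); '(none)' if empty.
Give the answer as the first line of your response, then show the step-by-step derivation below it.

0-2(w=8) 0-4(w=11) 0-6(w=3) 1-3(w=2) 3-6(w=2) 4-5(w=6) 6-7(w=2)

step 1: add edge 1-3 (w=2); MST = {1-3(w=2)}
step 2: add edge 3-6 (w=2); MST = {1-3(w=2) 3-6(w=2)}
step 3: add edge 6-7 (w=2); MST = {1-3(w=2) 3-6(w=2) 6-7(w=2)}
step 4: add edge 0-6 (w=3); MST = {0-6(w=3) 1-3(w=2) 3-6(w=2) 6-7(w=2)}
step 5: add edge 4-5 (w=6); MST = {0-6(w=3) 1-3(w=2) 3-6(w=2) 4-5(w=6) 6-7(w=2)}
step 6: add edge 0-2 (w=8); MST = {0-2(w=8) 0-6(w=3) 1-3(w=2) 3-6(w=2) 4-5(w=6) 6-7(w=2)}
step 7: add edge 0-4 (w=11); MST = {0-2(w=8) 0-4(w=11) 0-6(w=3) 1-3(w=2) 3-6(w=2) 4-5(w=6) 6-7(w=2)}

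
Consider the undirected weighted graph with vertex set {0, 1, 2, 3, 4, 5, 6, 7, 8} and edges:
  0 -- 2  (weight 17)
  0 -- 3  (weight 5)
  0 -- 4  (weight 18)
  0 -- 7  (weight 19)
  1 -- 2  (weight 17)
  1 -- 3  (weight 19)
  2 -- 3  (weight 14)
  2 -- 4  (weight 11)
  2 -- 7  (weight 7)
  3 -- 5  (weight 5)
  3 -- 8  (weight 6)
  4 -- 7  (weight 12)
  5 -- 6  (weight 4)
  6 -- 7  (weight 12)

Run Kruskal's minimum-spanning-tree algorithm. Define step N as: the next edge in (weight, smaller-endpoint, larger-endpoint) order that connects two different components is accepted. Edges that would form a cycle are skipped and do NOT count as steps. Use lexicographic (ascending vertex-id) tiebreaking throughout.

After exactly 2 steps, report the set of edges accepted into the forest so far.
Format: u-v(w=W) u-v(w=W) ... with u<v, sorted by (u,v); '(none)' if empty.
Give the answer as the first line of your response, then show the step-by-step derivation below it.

0-3(w=5) 5-6(w=4)

step 1: add edge 5-6 (w=4); MST = {5-6(w=4)}
step 2: add edge 0-3 (w=5); MST = {0-3(w=5) 5-6(w=4)}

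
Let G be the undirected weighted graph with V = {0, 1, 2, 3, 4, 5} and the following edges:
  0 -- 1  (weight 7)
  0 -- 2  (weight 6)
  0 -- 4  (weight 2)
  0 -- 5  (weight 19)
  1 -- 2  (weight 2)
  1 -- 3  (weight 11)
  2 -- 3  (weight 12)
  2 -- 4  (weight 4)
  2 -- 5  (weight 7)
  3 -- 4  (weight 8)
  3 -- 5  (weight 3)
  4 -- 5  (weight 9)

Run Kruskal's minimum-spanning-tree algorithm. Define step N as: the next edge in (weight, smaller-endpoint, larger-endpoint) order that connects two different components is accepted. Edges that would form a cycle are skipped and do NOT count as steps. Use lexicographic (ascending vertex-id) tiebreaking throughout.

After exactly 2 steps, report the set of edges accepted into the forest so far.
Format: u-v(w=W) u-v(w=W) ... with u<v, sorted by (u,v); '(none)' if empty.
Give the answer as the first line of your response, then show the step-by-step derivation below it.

0-4(w=2) 1-2(w=2)

step 1: add edge 0-4 (w=2); MST = {0-4(w=2)}
step 2: add edge 1-2 (w=2); MST = {0-4(w=2) 1-2(w=2)}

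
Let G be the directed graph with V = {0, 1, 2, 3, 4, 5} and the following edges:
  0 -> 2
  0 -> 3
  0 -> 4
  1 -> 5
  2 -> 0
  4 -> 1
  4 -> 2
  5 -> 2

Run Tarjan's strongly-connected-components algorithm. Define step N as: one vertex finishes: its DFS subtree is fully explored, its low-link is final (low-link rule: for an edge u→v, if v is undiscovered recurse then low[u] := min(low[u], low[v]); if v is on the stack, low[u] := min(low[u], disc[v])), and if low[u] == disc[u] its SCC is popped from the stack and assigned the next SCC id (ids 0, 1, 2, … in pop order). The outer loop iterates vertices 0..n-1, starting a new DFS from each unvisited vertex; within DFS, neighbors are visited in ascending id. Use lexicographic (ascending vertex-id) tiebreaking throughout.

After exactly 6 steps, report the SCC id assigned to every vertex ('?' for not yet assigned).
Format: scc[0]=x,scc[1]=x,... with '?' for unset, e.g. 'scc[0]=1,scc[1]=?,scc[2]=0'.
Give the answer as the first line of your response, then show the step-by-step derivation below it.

scc[0]=1,scc[1]=1,scc[2]=1,scc[3]=0,scc[4]=1,scc[5]=1

step 1: low=(low[0]=0,low[1]=?,low[2]=0,low[3]=?,low[4]=?,low[5]=?); scc=(scc[0]=?,scc[1]=?,scc[2]=?,scc[3]=?,scc[4]=?,scc[5]=?)
step 2: low=(low[0]=0,low[1]=?,low[2]=0,low[3]=2,low[4]=?,low[5]=?); scc=(scc[0]=?,scc[1]=?,scc[2]=?,scc[3]=0,scc[4]=?,scc[5]=?)
step 3: low=(low[0]=0,low[1]=4,low[2]=0,low[3]=2,low[4]=3,low[5]=1); scc=(scc[0]=?,scc[1]=?,scc[2]=?,scc[3]=0,scc[4]=?,scc[5]=?)
step 4: low=(low[0]=0,low[1]=1,low[2]=0,low[3]=2,low[4]=3,low[5]=1); scc=(scc[0]=?,scc[1]=?,scc[2]=?,scc[3]=0,scc[4]=?,scc[5]=?)
step 5: low=(low[0]=0,low[1]=1,low[2]=0,low[3]=2,low[4]=1,low[5]=1); scc=(scc[0]=?,scc[1]=?,scc[2]=?,scc[3]=0,scc[4]=?,scc[5]=?)
step 6: low=(low[0]=0,low[1]=1,low[2]=0,low[3]=2,low[4]=1,low[5]=1); scc=(scc[0]=1,scc[1]=1,scc[2]=1,scc[3]=0,scc[4]=1,scc[5]=1)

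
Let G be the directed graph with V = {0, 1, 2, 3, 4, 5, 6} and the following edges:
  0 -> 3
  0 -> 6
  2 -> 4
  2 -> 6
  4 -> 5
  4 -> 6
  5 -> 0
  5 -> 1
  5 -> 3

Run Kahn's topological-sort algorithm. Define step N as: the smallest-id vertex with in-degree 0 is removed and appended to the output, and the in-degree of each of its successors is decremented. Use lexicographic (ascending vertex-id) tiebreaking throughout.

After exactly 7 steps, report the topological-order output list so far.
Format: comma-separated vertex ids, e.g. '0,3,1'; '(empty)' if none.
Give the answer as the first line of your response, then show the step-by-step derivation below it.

2,4,5,0,1,3,6

step 1: output 2; order=[2]; indeg=(1,1,0,2,0,1,2)
step 2: output 4; order=[2,4]; indeg=(1,1,0,2,0,0,1)
step 3: output 5; order=[2,4,5]; indeg=(0,0,0,1,0,0,1)
step 4: output 0; order=[2,4,5,0]; indeg=(0,0,0,0,0,0,0)
step 5: output 1; order=[2,4,5,0,1]; indeg=(0,0,0,0,0,0,0)
step 6: output 3; order=[2,4,5,0,1,3]; indeg=(0,0,0,0,0,0,0)
step 7: output 6; order=[2,4,5,0,1,3,6]; indeg=(0,0,0,0,0,0,0)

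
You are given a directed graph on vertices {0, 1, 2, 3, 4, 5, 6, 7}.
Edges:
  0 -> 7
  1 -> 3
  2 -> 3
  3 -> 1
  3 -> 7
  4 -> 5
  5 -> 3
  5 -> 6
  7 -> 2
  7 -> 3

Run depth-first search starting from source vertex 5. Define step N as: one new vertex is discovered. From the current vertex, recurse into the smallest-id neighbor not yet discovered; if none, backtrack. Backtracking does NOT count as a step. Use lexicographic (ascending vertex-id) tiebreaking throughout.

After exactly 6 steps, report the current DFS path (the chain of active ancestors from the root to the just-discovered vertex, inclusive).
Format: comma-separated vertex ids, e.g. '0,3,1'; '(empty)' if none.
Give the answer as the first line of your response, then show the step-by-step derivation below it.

5,6

step 1: discover 5; path=5; order=5
step 2: discover 3; path=5>3; order=5,3
step 3: discover 1; path=5>3>1; order=5,3,1
step 4: discover 7; path=5>3>7; order=5,3,1,7
step 5: discover 2; path=5>3>7>2; order=5,3,1,7,2
step 6: discover 6; path=5>6; order=5,3,1,7,2,6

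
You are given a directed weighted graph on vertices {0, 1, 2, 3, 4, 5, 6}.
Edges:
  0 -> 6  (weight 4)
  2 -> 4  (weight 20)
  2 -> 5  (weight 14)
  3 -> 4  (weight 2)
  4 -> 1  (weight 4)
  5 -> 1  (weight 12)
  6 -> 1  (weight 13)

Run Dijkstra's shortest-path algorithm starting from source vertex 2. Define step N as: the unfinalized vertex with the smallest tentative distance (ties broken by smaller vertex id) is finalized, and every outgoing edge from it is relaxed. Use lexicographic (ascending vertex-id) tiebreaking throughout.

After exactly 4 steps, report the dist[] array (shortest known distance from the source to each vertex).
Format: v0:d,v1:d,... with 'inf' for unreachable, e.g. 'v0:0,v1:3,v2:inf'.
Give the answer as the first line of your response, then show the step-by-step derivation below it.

v0:inf,v1:24,v2:0,v3:inf,v4:20,v5:14,v6:inf

step 1: dist = v0:inf,v1:inf,v2:0,v3:inf,v4:20,v5:14,v6:inf
step 2: dist = v0:inf,v1:26,v2:0,v3:inf,v4:20,v5:14,v6:inf
step 3: dist = v0:inf,v1:24,v2:0,v3:inf,v4:20,v5:14,v6:inf
step 4: dist = v0:inf,v1:24,v2:0,v3:inf,v4:20,v5:14,v6:inf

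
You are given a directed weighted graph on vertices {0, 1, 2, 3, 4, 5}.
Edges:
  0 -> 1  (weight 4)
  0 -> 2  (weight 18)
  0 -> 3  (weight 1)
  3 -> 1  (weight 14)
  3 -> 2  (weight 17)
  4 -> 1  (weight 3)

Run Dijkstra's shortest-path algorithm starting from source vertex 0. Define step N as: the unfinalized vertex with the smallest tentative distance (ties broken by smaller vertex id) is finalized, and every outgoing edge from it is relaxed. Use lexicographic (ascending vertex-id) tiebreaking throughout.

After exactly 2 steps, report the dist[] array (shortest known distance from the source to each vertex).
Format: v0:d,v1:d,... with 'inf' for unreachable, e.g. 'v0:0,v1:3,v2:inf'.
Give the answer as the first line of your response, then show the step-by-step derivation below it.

v0:0,v1:4,v2:18,v3:1,v4:inf,v5:inf

step 1: dist = v0:0,v1:4,v2:18,v3:1,v4:inf,v5:inf
step 2: dist = v0:0,v1:4,v2:18,v3:1,v4:inf,v5:inf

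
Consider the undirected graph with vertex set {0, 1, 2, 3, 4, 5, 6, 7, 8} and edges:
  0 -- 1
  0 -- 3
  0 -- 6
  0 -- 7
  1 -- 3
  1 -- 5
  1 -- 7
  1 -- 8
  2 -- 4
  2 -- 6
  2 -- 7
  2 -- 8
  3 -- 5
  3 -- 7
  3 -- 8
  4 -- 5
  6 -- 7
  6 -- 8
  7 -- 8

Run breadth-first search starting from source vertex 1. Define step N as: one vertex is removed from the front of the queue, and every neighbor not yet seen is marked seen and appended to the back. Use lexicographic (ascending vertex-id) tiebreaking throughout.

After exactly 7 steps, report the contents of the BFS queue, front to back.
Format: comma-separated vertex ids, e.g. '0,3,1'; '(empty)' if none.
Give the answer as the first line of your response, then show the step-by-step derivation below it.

4,2

step 1: dequeue 1; queue=[0,3,5,7,8]; order=1
step 2: dequeue 0; queue=[3,5,7,8,6]; order=1,0
step 3: dequeue 3; queue=[5,7,8,6]; order=1,0,3
step 4: dequeue 5; queue=[7,8,6,4]; order=1,0,3,5
step 5: dequeue 7; queue=[8,6,4,2]; order=1,0,3,5,7
step 6: dequeue 8; queue=[6,4,2]; order=1,0,3,5,7,8
step 7: dequeue 6; queue=[4,2]; order=1,0,3,5,7,8,6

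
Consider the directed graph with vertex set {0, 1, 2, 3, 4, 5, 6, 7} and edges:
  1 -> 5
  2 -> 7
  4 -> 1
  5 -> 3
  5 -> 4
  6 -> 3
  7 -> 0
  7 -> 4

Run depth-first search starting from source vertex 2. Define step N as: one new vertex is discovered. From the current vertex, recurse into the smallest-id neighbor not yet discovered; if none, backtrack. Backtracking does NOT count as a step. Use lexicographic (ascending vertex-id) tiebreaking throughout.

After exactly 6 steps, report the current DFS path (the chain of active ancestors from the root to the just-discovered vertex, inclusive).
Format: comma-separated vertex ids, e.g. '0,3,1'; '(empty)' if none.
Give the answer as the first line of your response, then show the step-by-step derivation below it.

2,7,4,1,5

step 1: discover 2; path=2; order=2
step 2: discover 7; path=2>7; order=2,7
step 3: discover 0; path=2>7>0; order=2,7,0
step 4: discover 4; path=2>7>4; order=2,7,0,4
step 5: discover 1; path=2>7>4>1; order=2,7,0,4,1
step 6: discover 5; path=2>7>4>1>5; order=2,7,0,4,1,5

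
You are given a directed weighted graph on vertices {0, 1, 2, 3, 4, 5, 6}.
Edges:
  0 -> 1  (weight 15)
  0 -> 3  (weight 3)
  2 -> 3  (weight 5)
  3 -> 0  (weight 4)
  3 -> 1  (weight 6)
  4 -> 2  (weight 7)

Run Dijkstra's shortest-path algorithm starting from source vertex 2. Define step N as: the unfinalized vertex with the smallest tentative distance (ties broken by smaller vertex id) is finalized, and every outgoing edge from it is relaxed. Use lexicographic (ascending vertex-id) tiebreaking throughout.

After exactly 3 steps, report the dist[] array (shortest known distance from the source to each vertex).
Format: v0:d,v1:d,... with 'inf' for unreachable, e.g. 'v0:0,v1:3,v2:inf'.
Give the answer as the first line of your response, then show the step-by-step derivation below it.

v0:9,v1:11,v2:0,v3:5,v4:inf,v5:inf,v6:inf

step 1: dist = v0:inf,v1:inf,v2:0,v3:5,v4:inf,v5:inf,v6:inf
step 2: dist = v0:9,v1:11,v2:0,v3:5,v4:inf,v5:inf,v6:inf
step 3: dist = v0:9,v1:11,v2:0,v3:5,v4:inf,v5:inf,v6:inf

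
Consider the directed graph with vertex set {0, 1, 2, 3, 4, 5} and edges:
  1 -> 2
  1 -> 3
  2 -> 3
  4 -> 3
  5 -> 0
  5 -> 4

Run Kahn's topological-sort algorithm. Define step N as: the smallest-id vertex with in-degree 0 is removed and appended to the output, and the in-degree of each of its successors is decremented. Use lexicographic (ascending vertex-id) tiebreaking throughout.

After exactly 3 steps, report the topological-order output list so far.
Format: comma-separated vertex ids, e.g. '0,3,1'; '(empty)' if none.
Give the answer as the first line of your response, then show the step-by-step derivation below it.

1,2,5

step 1: output 1; order=[1]; indeg=(1,0,0,2,1,0)
step 2: output 2; order=[1,2]; indeg=(1,0,0,1,1,0)
step 3: output 5; order=[1,2,5]; indeg=(0,0,0,1,0,0)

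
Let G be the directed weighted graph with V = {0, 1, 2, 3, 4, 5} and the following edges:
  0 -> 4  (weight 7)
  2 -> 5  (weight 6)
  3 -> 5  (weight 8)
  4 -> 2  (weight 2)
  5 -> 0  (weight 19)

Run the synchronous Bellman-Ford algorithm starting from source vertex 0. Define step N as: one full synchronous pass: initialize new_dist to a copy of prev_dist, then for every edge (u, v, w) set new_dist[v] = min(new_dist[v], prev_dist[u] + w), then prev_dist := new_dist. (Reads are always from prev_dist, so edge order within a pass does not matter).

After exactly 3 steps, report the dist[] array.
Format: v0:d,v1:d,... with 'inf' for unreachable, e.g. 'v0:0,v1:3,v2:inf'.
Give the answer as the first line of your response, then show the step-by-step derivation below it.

v0:0,v1:inf,v2:9,v3:inf,v4:7,v5:15

step 1: dist = v0:0,v1:inf,v2:inf,v3:inf,v4:7,v5:inf
step 2: dist = v0:0,v1:inf,v2:9,v3:inf,v4:7,v5:inf
step 3: dist = v0:0,v1:inf,v2:9,v3:inf,v4:7,v5:15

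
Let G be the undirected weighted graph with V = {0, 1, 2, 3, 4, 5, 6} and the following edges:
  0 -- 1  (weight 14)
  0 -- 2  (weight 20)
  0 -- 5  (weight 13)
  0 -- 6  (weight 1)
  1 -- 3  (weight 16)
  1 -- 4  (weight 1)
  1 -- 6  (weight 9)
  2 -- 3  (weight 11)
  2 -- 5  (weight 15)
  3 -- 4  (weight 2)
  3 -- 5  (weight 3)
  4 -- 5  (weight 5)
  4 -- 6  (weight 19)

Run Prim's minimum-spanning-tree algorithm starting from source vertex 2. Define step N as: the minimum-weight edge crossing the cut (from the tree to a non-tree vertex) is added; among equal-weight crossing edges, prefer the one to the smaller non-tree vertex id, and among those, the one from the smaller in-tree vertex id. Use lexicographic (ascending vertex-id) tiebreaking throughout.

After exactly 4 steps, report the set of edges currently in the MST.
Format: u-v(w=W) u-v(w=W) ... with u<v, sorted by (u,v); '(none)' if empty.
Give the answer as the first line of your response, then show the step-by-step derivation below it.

1-4(w=1) 2-3(w=11) 3-4(w=2) 3-5(w=3)

step 1: add edge 2-3 (w=11); MST = {2-3(w=11)}
step 2: add edge 3-4 (w=2); MST = {2-3(w=11) 3-4(w=2)}
step 3: add edge 1-4 (w=1); MST = {1-4(w=1) 2-3(w=11) 3-4(w=2)}
step 4: add edge 3-5 (w=3); MST = {1-4(w=1) 2-3(w=11) 3-4(w=2) 3-5(w=3)}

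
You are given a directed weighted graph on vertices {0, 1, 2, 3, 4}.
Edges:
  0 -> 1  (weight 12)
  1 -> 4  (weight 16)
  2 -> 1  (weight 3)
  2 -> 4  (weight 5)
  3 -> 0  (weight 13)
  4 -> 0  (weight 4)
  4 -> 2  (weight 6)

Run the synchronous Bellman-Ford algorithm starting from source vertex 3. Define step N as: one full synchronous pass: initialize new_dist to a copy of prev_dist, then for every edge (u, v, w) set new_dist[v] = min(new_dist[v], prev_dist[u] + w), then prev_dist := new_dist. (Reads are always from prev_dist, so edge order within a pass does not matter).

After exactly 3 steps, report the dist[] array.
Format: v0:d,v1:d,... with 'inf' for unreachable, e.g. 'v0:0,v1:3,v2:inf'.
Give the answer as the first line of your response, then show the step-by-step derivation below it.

v0:13,v1:25,v2:inf,v3:0,v4:41

step 1: dist = v0:13,v1:inf,v2:inf,v3:0,v4:inf
step 2: dist = v0:13,v1:25,v2:inf,v3:0,v4:inf
step 3: dist = v0:13,v1:25,v2:inf,v3:0,v4:41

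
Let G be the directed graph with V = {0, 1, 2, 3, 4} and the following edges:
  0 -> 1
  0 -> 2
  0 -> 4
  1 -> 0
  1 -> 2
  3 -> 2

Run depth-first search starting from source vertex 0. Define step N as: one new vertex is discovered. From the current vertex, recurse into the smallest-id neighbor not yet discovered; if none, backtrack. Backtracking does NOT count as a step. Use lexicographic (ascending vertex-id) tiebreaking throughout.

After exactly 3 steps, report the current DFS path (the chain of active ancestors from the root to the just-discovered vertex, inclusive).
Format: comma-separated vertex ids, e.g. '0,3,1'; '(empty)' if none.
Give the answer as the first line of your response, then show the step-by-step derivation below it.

0,1,2

step 1: discover 0; path=0; order=0
step 2: discover 1; path=0>1; order=0,1
step 3: discover 2; path=0>1>2; order=0,1,2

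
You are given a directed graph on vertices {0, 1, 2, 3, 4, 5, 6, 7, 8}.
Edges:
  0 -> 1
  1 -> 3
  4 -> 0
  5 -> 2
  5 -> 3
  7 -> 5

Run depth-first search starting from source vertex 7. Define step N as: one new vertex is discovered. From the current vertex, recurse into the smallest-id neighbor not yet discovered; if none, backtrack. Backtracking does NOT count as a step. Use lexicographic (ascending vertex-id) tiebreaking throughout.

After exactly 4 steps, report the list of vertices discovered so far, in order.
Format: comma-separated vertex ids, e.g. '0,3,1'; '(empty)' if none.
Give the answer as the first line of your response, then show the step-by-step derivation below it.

7,5,2,3

step 1: discover 7; path=7; order=7
step 2: discover 5; path=7>5; order=7,5
step 3: discover 2; path=7>5>2; order=7,5,2
step 4: discover 3; path=7>5>3; order=7,5,2,3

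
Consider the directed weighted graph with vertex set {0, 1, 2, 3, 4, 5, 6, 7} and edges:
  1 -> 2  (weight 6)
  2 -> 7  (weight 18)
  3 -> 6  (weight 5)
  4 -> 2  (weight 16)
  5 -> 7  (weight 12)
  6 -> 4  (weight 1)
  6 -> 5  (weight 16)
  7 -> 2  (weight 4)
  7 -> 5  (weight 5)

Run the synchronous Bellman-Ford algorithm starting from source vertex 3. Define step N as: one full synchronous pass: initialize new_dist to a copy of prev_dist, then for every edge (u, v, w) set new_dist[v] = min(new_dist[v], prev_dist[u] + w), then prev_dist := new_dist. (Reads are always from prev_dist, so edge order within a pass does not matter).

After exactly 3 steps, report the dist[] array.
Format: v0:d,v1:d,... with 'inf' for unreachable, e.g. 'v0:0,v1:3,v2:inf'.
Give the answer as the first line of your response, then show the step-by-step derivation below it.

v0:inf,v1:inf,v2:22,v3:0,v4:6,v5:21,v6:5,v7:33

step 1: dist = v0:inf,v1:inf,v2:inf,v3:0,v4:inf,v5:inf,v6:5,v7:inf
step 2: dist = v0:inf,v1:inf,v2:inf,v3:0,v4:6,v5:21,v6:5,v7:inf
step 3: dist = v0:inf,v1:inf,v2:22,v3:0,v4:6,v5:21,v6:5,v7:33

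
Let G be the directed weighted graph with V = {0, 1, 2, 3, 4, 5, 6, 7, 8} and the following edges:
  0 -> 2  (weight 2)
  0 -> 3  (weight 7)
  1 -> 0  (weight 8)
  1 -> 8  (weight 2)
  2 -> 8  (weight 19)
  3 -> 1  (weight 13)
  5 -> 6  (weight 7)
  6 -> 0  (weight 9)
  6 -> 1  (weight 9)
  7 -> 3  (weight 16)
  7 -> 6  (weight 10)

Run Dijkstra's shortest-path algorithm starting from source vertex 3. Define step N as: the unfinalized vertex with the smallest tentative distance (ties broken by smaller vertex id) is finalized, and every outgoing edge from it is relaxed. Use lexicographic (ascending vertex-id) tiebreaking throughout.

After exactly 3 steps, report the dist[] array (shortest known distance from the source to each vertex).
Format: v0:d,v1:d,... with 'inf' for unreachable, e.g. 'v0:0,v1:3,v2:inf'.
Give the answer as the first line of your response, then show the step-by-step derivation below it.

v0:21,v1:13,v2:inf,v3:0,v4:inf,v5:inf,v6:inf,v7:inf,v8:15

step 1: dist = v0:inf,v1:13,v2:inf,v3:0,v4:inf,v5:inf,v6:inf,v7:inf,v8:inf
step 2: dist = v0:21,v1:13,v2:inf,v3:0,v4:inf,v5:inf,v6:inf,v7:inf,v8:15
step 3: dist = v0:21,v1:13,v2:inf,v3:0,v4:inf,v5:inf,v6:inf,v7:inf,v8:15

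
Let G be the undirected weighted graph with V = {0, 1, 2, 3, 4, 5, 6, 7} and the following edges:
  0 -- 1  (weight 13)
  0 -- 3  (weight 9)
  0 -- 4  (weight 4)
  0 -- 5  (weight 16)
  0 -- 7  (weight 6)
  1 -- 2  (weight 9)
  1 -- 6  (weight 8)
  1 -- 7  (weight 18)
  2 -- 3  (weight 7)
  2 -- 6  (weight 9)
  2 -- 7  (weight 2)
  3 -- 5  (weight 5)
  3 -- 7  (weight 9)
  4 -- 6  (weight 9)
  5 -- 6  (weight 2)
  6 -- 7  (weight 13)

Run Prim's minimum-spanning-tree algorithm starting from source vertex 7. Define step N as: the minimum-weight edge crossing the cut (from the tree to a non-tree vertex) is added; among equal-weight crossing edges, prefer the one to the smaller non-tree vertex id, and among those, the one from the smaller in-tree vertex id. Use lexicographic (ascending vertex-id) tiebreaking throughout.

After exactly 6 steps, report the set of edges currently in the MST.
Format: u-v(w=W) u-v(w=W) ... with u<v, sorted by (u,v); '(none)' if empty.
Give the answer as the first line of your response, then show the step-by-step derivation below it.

0-4(w=4) 0-7(w=6) 2-3(w=7) 2-7(w=2) 3-5(w=5) 5-6(w=2)

step 1: add edge 2-7 (w=2); MST = {2-7(w=2)}
step 2: add edge 0-7 (w=6); MST = {0-7(w=6) 2-7(w=2)}
step 3: add edge 0-4 (w=4); MST = {0-4(w=4) 0-7(w=6) 2-7(w=2)}
step 4: add edge 2-3 (w=7); MST = {0-4(w=4) 0-7(w=6) 2-3(w=7) 2-7(w=2)}
step 5: add edge 3-5 (w=5); MST = {0-4(w=4) 0-7(w=6) 2-3(w=7) 2-7(w=2) 3-5(w=5)}
step 6: add edge 5-6 (w=2); MST = {0-4(w=4) 0-7(w=6) 2-3(w=7) 2-7(w=2) 3-5(w=5) 5-6(w=2)}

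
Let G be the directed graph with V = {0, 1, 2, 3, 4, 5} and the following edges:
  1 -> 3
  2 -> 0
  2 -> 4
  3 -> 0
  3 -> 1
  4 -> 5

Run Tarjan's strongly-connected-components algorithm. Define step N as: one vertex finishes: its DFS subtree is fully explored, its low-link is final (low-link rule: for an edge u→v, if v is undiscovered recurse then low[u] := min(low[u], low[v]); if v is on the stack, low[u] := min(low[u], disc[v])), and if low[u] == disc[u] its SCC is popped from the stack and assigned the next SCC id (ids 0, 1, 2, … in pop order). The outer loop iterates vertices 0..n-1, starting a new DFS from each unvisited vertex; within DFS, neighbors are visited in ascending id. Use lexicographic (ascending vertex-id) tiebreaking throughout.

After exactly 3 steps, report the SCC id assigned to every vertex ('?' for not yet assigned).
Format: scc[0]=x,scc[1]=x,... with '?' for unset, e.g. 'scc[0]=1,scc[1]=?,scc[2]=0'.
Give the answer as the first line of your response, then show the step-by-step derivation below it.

scc[0]=0,scc[1]=1,scc[2]=?,scc[3]=1,scc[4]=?,scc[5]=?

step 1: low=(low[0]=0,low[1]=?,low[2]=?,low[3]=?,low[4]=?,low[5]=?); scc=(scc[0]=0,scc[1]=?,scc[2]=?,scc[3]=?,scc[4]=?,scc[5]=?)
step 2: low=(low[0]=0,low[1]=1,low[2]=?,low[3]=1,low[4]=?,low[5]=?); scc=(scc[0]=0,scc[1]=?,scc[2]=?,scc[3]=?,scc[4]=?,scc[5]=?)
step 3: low=(low[0]=0,low[1]=1,low[2]=?,low[3]=1,low[4]=?,low[5]=?); scc=(scc[0]=0,scc[1]=1,scc[2]=?,scc[3]=1,scc[4]=?,scc[5]=?)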